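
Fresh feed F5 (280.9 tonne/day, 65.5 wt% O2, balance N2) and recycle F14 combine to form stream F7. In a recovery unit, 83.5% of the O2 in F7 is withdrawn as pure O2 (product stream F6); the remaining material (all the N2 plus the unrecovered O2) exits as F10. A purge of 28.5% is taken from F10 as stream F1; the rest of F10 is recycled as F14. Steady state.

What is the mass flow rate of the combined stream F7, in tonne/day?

N2 enters only via F5 and leaves only via the purge: 280.9×0.345 = 0.285×(N2 in F10), and the recovery unit passes all N2, so N2 in F7 = N2 in F10 = 340.04 tonne/day.
O2 in F7: m_A = 280.9×0.655 + (1−0.285)·(1−0.835)·m_A, so m_A = 183.99/0.8820 = 208.6 tonne/day.
F7 = 208.6 + 340.04 = 548.64 tonne/day.

548.6 tonne/day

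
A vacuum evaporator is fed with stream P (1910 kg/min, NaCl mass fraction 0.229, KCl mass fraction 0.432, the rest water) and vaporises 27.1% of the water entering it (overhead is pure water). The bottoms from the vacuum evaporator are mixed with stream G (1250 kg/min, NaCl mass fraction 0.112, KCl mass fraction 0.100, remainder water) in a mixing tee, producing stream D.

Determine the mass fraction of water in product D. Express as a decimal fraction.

Vapour removed = 0.271×0.339×1910 = 175.47 kg/min; concentrate = 1734.5 kg/min.
water reaching the mixer = 472.02 (from concentrate) + 1250×0.788 = 1457 kg/min.
Product flow = 1734.5 + 1250 = 2984.5 kg/min; water fraction = 0.488.

0.488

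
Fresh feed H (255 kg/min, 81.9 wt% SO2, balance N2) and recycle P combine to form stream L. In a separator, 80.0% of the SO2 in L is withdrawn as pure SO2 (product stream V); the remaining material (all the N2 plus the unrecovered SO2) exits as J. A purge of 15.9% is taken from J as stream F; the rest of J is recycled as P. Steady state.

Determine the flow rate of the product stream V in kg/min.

200.9 kg/min

SO2 in L: m_A = 255×0.819 + (1−0.159)·(1−0.800)·m_A, so m_A = 208.84/0.8318 = 251.08 kg/min.
Product V = 0.800×251.08 = 200.86 kg/min.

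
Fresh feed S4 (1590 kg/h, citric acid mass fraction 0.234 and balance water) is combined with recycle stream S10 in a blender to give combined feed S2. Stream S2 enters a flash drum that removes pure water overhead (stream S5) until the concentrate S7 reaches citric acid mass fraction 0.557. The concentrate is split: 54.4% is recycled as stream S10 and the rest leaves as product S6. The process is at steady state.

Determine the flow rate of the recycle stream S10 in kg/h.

Overall citric acid balance (none leaves overhead): citric acid in fresh feed = citric acid in product, i.e. 1590×0.234 = (1−0.544)·S7·0.557.
S7 = 372.06/(0.557×0.456) = 1464.8 kg/h.
Recycle S10 = 0.544×1464.8 = 796.88 kg/h.

796.9 kg/h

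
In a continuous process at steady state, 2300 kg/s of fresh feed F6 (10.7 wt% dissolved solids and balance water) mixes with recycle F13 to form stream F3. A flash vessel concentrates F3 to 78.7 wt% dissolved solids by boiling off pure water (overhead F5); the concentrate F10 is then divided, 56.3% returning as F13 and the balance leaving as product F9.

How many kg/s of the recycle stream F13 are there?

402.9 kg/s

Overall dissolved solids balance (none leaves overhead): dissolved solids in fresh feed = dissolved solids in product, i.e. 2300×0.107 = (1−0.563)·F10·0.787.
F10 = 246.1/(0.787×0.437) = 715.58 kg/s.
Recycle F13 = 0.563×715.58 = 402.87 kg/s.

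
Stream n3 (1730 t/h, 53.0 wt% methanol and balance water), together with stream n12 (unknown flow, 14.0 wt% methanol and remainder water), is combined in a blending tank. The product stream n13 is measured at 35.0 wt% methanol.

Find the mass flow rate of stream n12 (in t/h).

1483 t/h

Let n12 be the unknown flow. Total out = 1730 + n12.
methanol balance: 916.9 + 0.140·n12 = 0.350·(1730 + n12)
(0.140 − 0.350)·n12 = 0.350×1730 − 916.9 = -311.4
n12 = -311.4 / -0.210 = 1482.9 t/h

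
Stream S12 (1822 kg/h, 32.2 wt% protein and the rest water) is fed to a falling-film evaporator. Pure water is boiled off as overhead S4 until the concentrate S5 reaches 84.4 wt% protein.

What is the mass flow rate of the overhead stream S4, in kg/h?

1127 kg/h

protein is conserved: 1822×0.322 = 586.68 kg/h all reports to the concentrate.
Concentrate = 586.68/(target fraction) = 695.12 kg/h.
Overhead = 1822 − 695.12 = 1126.9 kg/h.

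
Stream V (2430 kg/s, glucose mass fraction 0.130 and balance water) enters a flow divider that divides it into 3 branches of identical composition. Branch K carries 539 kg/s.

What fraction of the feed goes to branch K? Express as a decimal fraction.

0.222

Fraction to K = 539/2430 = 0.2218.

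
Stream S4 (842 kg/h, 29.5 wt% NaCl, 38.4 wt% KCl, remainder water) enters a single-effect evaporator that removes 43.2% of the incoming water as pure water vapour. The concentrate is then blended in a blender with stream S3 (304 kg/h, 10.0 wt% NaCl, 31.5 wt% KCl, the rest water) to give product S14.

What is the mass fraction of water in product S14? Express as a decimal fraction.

Vapour removed = 0.432×0.321×842 = 116.76 kg/h; concentrate = 725.24 kg/h.
water reaching the mixer = 153.52 (from concentrate) + 304×0.585 = 331.36 kg/h.
Product flow = 725.24 + 304 = 1029.2 kg/h; water fraction = 0.3219.

0.3219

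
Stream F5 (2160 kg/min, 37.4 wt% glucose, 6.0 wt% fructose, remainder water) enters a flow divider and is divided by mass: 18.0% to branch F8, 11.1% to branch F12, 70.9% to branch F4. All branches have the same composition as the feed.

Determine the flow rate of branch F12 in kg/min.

239.8 kg/min

Branch F12 flow = 0.111×2160 = 239.76 kg/min.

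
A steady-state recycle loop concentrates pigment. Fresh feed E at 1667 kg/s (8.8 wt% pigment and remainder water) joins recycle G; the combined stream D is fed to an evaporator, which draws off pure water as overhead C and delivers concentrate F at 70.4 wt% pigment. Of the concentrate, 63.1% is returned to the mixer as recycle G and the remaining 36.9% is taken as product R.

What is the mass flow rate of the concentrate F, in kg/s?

564.7 kg/s

Overall pigment balance (none leaves overhead): pigment in fresh feed = pigment in product, i.e. 1667×0.088 = (1−0.631)·F·0.704.
F = 146.7/(0.704×0.369) = 564.7 kg/s.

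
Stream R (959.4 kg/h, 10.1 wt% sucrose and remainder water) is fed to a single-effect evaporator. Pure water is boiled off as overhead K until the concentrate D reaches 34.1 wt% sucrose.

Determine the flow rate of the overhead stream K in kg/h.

675.2 kg/h

sucrose is conserved: 959.4×0.101 = 96.899 kg/h all reports to the concentrate.
Concentrate = 96.899/(target fraction) = 284.16 kg/h.
Overhead = 959.4 − 284.16 = 675.24 kg/h.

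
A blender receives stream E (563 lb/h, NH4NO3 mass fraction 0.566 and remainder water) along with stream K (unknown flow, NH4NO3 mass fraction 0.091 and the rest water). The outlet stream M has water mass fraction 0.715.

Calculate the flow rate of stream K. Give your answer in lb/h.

815.5 lb/h

Let K be the unknown flow. Total out = 563 + K.
water balance: 244.34 + 0.909·K = 0.715·(563 + K)
(0.909 − 0.715)·K = 0.715×563 − 244.34 = 158.2
K = 158.2 / 0.194 = 815.48 lb/h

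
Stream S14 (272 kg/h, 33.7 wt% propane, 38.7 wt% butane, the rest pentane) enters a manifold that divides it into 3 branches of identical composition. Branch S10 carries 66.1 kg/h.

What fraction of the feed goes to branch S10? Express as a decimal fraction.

Fraction to S10 = 66.1/272 = 0.2430.

0.243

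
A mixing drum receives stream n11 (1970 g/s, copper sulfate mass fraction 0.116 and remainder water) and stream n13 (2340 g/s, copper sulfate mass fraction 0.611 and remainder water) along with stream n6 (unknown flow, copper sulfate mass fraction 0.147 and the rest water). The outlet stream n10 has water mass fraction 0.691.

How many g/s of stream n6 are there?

Let n6 be the unknown flow. Total out = 4310 + n6.
water balance: 2651.7 + 0.853·n6 = 0.691·(4310 + n6)
(0.853 − 0.691)·n6 = 0.691×4310 − 2651.7 = 326.47
n6 = 326.47 / 0.162 = 2015.2 g/s

2015 g/s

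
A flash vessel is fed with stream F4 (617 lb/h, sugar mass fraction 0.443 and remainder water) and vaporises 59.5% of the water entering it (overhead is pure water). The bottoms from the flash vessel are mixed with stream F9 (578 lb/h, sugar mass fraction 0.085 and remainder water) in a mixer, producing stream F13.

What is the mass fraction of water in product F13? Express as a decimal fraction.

Vapour removed = 0.595×0.557×617 = 204.48 lb/h; concentrate = 412.52 lb/h.
water reaching the mixer = 139.19 (from concentrate) + 578×0.915 = 668.06 lb/h.
Product flow = 412.52 + 578 = 990.52 lb/h; water fraction = 0.674.

0.674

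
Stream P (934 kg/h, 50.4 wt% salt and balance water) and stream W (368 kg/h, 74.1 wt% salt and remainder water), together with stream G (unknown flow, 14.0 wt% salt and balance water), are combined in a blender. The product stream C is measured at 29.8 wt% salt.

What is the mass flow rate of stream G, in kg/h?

Let G be the unknown flow. Total out = 1302 + G.
salt balance: 743.42 + 0.140·G = 0.298·(1302 + G)
(0.140 − 0.298)·G = 0.298×1302 − 743.42 = -355.43
G = -355.43 / -0.158 = 2249.5 kg/h

2250 kg/h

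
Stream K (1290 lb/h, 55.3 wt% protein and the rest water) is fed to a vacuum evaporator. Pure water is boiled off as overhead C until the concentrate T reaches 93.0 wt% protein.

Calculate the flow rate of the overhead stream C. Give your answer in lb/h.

522.9 lb/h

protein is conserved: 1290×0.553 = 713.37 lb/h all reports to the concentrate.
Concentrate = 713.37/(target fraction) = 767.06 lb/h.
Overhead = 1290 − 767.06 = 522.94 lb/h.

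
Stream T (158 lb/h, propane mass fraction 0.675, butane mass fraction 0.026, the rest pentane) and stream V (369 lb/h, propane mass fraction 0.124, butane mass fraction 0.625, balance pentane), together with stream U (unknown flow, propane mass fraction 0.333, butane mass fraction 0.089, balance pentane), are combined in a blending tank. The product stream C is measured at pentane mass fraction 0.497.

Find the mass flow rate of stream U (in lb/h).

1507 lb/h

Let U be the unknown flow. Total out = 527 + U.
pentane balance: 139.86 + 0.578·U = 0.497·(527 + U)
(0.578 − 0.497)·U = 0.497×527 − 139.86 = 122.06
U = 122.06 / 0.081 = 1506.9 lb/h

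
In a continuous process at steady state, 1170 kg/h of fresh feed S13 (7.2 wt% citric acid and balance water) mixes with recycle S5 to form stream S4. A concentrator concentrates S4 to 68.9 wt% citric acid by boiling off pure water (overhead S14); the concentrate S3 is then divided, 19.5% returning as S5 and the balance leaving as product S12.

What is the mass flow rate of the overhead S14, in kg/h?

Overall citric acid balance (none leaves overhead): citric acid in fresh feed = citric acid in product, i.e. 1170×0.072 = (1−0.195)·S3·0.689.
S3 = 84.24/(0.689×0.805) = 151.88 kg/h.
Recycle S5 = 0.195×151.88 = 29.617 kg/h.
Combined feed S4 = 1170 + 29.617 = 1199.6 kg/h.
Overhead S14 = S4 − S3 = 1199.6 − 151.88 = 1047.7 kg/h.

1048 kg/h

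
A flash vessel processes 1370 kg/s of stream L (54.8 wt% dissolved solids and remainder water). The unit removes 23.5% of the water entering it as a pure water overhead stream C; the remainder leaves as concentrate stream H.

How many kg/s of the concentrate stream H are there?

water entering = 1370×0.452 = 619.24 kg/s; overhead removed = 0.235×619.24 = 145.52 kg/s.
Concentrate = 1370 − 145.52 = 1224.5 kg/s.

1224 kg/s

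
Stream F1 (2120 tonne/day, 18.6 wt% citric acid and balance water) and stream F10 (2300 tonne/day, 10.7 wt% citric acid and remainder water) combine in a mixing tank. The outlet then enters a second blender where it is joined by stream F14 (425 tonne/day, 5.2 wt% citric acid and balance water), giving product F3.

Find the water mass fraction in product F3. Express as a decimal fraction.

0.8633

Overall, product flow = 4845 tonne/day.
water in = 2120×0.814 + 2300×0.893 + 425×0.948 = 4182.5 tonne/day.
water fraction in F3 = 0.8633.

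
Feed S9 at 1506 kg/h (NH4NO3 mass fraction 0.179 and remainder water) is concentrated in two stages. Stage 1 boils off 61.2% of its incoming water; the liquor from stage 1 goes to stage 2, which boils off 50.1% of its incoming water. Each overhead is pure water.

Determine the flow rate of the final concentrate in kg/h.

water in feed = 1506×0.821 = 1236.4 kg/h.
After stage 1: water left = (1−0.612)×1236.4 = 479.73; stream total = 749.31 kg/h.
After stage 2: water left = (1−0.501)×479.73 = 239.39; final concentrate = 508.96 kg/h.

509 kg/h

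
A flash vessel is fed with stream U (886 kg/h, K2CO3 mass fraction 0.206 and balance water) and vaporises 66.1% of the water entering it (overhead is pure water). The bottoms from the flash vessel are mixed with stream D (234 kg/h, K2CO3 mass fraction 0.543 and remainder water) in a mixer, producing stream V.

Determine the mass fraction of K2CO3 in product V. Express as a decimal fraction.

Vapour removed = 0.661×0.794×886 = 465 kg/h; concentrate = 421 kg/h.
K2CO3 reaching the mixer = 182.52 (from concentrate) + 234×0.543 = 309.58 kg/h.
Product flow = 421 + 234 = 655 kg/h; K2CO3 fraction = 0.473.

0.473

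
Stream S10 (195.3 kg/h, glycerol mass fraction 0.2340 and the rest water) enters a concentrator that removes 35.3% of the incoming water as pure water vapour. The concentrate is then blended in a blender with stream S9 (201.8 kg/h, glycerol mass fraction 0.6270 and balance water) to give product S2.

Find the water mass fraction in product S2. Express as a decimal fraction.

0.4998

Vapour removed = 0.353×0.766×195.3 = 52.809 kg/h; concentrate = 142.49 kg/h.
water reaching the mixer = 96.791 (from concentrate) + 201.8×0.373 = 172.06 kg/h.
Product flow = 142.49 + 201.8 = 344.29 kg/h; water fraction = 0.4998.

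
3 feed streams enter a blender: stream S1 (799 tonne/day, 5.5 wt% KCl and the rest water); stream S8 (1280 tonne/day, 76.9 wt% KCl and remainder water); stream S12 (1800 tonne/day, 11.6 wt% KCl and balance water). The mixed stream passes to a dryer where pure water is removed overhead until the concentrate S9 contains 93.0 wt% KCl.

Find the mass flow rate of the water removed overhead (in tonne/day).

KCl entering = 799×0.055 + 1280×0.769 + 1800×0.116 = 1237.1 tonne/day.
All KCl reports to S9, so S9 = 1237.1/0.930 = 1330.2 tonne/day.
Total feed = 3879 tonne/day; overhead = 3879 − 1330.2 = 2548.8 tonne/day.

2549 tonne/day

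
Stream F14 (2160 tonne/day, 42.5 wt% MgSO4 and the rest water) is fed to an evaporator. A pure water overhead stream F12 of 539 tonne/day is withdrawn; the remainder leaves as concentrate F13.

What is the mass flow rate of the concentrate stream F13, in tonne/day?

Concentrate = 2160 − 539 = 1621 tonne/day.

1621 tonne/day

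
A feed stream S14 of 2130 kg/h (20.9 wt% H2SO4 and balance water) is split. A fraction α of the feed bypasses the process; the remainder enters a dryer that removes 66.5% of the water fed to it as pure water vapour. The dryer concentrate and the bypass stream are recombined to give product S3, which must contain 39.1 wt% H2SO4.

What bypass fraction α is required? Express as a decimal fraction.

0.115

All 2130×0.209 = 445.17 kg/h of H2SO4 reaches S3, so S3 = 445.17/0.391 = 1138.5 kg/h and vapour = 991.46 kg/h.
The evaporator receives (1−α)·2130 of feed at 0.791 water and removes 0.665 of that water:
0.665×0.791×(1−α)×2130 = 991.46
(1−α) = 991.46/1120.4 = 0.8849;  α = 0.1151.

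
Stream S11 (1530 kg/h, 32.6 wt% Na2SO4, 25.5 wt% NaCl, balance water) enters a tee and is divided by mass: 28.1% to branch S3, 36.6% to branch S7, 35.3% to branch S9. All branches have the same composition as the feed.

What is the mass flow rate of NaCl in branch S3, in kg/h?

Branch S3 total = 0.281×1530 = 429.93 kg/h.
NaCl in S3 = 0.255×429.93 = 109.63 kg/h.

109.6 kg/h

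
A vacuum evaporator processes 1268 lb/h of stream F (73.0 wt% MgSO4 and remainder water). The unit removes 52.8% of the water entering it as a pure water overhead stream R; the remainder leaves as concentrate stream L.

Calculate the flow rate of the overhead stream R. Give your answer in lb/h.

water entering = 1268×0.270 = 342.36 lb/h; overhead removed = 0.528×342.36 = 180.77 lb/h.

180.8 lb/h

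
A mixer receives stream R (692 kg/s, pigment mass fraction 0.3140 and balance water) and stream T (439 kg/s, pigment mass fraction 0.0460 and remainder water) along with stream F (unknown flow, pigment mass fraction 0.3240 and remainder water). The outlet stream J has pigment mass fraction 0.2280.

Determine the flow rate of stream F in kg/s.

Let F be the unknown flow. Total out = 1131 + F.
pigment balance: 237.48 + 0.324·F = 0.228·(1131 + F)
(0.324 − 0.228)·F = 0.228×1131 − 237.48 = 20.386
F = 20.386 / 0.096 = 212.35 kg/s

212.4 kg/s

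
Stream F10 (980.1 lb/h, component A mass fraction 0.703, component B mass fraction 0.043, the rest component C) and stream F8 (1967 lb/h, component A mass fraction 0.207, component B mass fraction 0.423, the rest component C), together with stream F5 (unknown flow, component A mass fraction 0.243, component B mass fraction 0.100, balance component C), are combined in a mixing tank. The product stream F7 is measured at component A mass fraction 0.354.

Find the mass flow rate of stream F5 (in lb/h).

Let F5 be the unknown flow. Total out = 2947.1 + F5.
component A balance: 1096.2 + 0.243·F5 = 0.354·(2947.1 + F5)
(0.243 − 0.354)·F5 = 0.354×2947.1 − 1096.2 = -52.906
F5 = -52.906 / -0.111 = 476.63 lb/h

476.6 lb/h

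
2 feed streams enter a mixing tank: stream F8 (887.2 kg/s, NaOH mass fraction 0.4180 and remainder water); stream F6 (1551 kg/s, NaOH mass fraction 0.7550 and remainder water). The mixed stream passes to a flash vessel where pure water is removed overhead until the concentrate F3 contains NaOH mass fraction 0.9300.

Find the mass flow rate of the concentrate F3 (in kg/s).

NaOH entering = 887.2×0.418 + 1551×0.755 = 1541.9 kg/s.
All NaOH reports to F3, so F3 = 1541.9/0.930 = 1657.9 kg/s.

1658 kg/s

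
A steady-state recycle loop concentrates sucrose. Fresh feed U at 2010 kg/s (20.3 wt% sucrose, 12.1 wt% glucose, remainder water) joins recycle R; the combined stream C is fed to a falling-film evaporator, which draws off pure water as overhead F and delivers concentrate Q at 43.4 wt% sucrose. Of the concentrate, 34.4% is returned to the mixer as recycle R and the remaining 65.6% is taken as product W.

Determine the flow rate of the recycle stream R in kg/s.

Overall sucrose balance (none leaves overhead): sucrose in fresh feed = sucrose in product, i.e. 2010×0.203 = (1−0.344)·Q·0.434.
Q = 408.03/(0.434×0.656) = 1433.2 kg/s.
Recycle R = 0.344×1433.2 = 493.01 kg/s.

493 kg/s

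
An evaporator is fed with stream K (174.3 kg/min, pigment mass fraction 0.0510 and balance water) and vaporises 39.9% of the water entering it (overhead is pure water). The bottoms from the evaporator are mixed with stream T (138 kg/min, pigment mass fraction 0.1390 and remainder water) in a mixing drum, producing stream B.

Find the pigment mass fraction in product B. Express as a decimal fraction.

0.1140

Vapour removed = 0.399×0.949×174.3 = 65.999 kg/min; concentrate = 108.3 kg/min.
pigment reaching the mixer = 8.8893 (from concentrate) + 138×0.139 = 28.071 kg/min.
Product flow = 108.3 + 138 = 246.3 kg/min; pigment fraction = 0.1140.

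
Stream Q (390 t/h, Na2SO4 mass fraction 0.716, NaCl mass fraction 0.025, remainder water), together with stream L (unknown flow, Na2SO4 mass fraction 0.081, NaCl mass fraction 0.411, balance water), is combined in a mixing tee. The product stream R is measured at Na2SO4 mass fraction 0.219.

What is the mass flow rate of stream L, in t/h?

1405 t/h

Let L be the unknown flow. Total out = 390 + L.
Na2SO4 balance: 279.24 + 0.081·L = 0.219·(390 + L)
(0.081 − 0.219)·L = 0.219×390 − 279.24 = -193.83
L = -193.83 / -0.138 = 1404.6 t/h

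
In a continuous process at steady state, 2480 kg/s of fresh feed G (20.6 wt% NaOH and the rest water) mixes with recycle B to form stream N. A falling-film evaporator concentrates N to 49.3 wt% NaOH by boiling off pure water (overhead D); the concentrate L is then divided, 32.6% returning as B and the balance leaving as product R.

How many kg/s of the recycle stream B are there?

Overall NaOH balance (none leaves overhead): NaOH in fresh feed = NaOH in product, i.e. 2480×0.206 = (1−0.326)·L·0.493.
L = 510.88/(0.493×0.674) = 1537.5 kg/s.
Recycle B = 0.326×1537.5 = 501.22 kg/s.

501.2 kg/s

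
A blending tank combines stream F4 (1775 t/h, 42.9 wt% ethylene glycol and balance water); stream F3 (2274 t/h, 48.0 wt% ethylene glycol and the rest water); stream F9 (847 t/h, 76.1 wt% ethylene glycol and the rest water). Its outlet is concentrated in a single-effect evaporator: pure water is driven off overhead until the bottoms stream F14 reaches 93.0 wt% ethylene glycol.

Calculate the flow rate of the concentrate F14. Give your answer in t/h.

2686 t/h

ethylene glycol entering = 1775×0.429 + 2274×0.480 + 847×0.761 = 2497.6 t/h.
All ethylene glycol reports to F14, so F14 = 2497.6/0.930 = 2685.6 t/h.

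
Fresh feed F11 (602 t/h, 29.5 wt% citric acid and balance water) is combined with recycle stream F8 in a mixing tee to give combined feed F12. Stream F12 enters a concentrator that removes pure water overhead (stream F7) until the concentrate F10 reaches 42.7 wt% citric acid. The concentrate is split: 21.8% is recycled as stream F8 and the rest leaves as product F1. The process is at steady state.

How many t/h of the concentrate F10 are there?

531.8 t/h

Overall citric acid balance (none leaves overhead): citric acid in fresh feed = citric acid in product, i.e. 602×0.295 = (1−0.218)·F10·0.427.
F10 = 177.59/(0.427×0.782) = 531.84 t/h.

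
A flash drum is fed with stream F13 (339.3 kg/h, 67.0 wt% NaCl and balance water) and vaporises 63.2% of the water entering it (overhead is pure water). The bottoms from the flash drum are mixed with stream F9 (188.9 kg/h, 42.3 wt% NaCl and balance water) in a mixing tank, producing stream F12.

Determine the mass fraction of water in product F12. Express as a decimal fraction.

0.3284

Vapour removed = 0.632×0.330×339.3 = 70.764 kg/h; concentrate = 268.54 kg/h.
water reaching the mixer = 41.205 (from concentrate) + 188.9×0.577 = 150.2 kg/h.
Product flow = 268.54 + 188.9 = 457.44 kg/h; water fraction = 0.3284.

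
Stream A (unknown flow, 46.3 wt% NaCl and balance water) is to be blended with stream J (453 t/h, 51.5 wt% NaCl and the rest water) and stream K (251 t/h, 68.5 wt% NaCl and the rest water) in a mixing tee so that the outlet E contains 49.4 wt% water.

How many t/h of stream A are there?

1140 t/h

Let A be the unknown flow. Total out = 704 + A.
water balance: 298.77 + 0.537·A = 0.494·(704 + A)
(0.537 − 0.494)·A = 0.494×704 − 298.77 = 49.006
A = 49.006 / 0.043 = 1139.7 t/h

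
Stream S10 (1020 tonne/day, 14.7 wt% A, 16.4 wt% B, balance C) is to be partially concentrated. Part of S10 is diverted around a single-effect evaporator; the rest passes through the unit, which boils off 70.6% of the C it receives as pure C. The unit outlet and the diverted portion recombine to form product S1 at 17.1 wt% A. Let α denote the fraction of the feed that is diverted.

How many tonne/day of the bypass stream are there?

All 1020×0.147 = 149.94 tonne/day of A reaches S1, so S1 = 149.94/0.171 = 876.84 tonne/day and vapour = 143.16 tonne/day.
The evaporator receives (1−α)·1020 of feed at 0.689 C and removes 0.706 of that C:
0.706×0.689×(1−α)×1020 = 143.16
(1−α) = 143.16/496.16 = 0.2885;  α = 0.7115.
Bypass flow = 0.7115×1020 = 725.7 tonne/day.

725.7 tonne/day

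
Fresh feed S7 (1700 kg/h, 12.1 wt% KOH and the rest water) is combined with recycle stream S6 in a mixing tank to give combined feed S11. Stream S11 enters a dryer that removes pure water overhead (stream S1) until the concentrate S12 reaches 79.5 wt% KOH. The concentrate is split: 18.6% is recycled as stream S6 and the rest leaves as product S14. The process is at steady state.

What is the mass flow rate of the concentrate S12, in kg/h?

317.9 kg/h

Overall KOH balance (none leaves overhead): KOH in fresh feed = KOH in product, i.e. 1700×0.121 = (1−0.186)·S12·0.795.
S12 = 205.7/(0.795×0.814) = 317.87 kg/h.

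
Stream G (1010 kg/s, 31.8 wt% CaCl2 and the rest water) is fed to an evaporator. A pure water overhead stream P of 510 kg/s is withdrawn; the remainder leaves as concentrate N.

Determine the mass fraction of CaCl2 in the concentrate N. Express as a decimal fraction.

CaCl2 is not removed: 1010×0.318 = 321.18 kg/s of CaCl2 enters N.
Concentrate = 1010 − 510 = 500 kg/s.
Mass fraction = 321.18/500 = 0.642.

0.642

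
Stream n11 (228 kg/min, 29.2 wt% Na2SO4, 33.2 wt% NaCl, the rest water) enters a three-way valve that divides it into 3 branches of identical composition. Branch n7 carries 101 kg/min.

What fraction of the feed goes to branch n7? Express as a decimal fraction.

0.443

Fraction to n7 = 101/228 = 0.4430.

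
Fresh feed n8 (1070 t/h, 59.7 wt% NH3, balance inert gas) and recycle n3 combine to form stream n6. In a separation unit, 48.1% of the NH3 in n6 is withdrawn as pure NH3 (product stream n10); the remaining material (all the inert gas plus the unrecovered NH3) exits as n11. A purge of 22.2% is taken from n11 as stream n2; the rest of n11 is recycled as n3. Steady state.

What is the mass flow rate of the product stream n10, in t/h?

515.3 t/h

NH3 in n6: m_A = 1070×0.597 + (1−0.222)·(1−0.481)·m_A, so m_A = 638.79/0.5962 = 1071.4 t/h.
Product n10 = 0.481×1071.4 = 515.35 t/h.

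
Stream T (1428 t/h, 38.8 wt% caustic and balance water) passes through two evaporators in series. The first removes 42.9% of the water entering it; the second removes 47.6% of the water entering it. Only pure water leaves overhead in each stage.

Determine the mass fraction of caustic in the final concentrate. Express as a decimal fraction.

0.6794

water in feed = 1428×0.612 = 873.94 t/h.
After stage 1: water left = (1−0.429)×873.94 = 499.02; stream total = 1053.1 t/h.
After stage 2: water left = (1−0.476)×499.02 = 261.49; final concentrate = 815.55 t/h.
caustic fraction = 554.06/815.55 = 0.6794.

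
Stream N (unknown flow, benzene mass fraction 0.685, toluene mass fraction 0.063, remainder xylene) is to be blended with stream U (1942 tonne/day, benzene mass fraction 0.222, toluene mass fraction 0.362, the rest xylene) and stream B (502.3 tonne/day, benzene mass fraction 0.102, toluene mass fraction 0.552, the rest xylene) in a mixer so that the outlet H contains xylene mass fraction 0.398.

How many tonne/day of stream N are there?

60.52 tonne/day

Let N be the unknown flow. Total out = 2444.3 + N.
xylene balance: 981.67 + 0.252·N = 0.398·(2444.3 + N)
(0.252 − 0.398)·N = 0.398×2444.3 − 981.67 = -8.8364
N = -8.8364 / -0.146 = 60.523 tonne/day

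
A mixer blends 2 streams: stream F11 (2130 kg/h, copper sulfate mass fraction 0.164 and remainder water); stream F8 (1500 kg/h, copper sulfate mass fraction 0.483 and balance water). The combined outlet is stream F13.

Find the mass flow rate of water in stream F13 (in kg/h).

2556 kg/h

water out = water in = 2130×0.836 + 1500×0.517 = 2556.2 kg/h.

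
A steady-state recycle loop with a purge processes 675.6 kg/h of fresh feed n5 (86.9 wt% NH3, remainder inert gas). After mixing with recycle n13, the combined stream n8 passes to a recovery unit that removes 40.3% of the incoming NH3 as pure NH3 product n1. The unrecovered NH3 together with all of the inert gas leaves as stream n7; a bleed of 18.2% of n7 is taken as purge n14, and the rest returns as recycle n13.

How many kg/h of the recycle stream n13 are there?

958.1 kg/h

inert gas enters only via n5 and leaves only via the purge: 675.6×0.131 = 0.182×(inert gas in n7), and the recovery unit passes all inert gas, so inert gas in n8 = inert gas in n7 = 486.28 kg/h.
NH3 in n8: m_A = 675.6×0.869 + (1−0.182)·(1−0.403)·m_A, so m_A = 587.1/0.5117 = 1147.4 kg/h.
n7 = (1−0.403)×1147.4 + 486.28 = 1171.3 kg/h.
Recycle n13 = (1−0.182)×1171.3 = 958.13 kg/h.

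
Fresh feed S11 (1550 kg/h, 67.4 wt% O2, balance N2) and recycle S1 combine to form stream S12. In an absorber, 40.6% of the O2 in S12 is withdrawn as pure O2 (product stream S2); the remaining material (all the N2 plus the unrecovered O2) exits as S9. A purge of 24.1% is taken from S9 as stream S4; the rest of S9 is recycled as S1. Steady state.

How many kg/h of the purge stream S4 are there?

777.6 kg/h

N2 enters only via S11 and leaves only via the purge: 1550×0.326 = 0.241×(N2 in S9), and the absorber passes all N2, so N2 in S12 = N2 in S9 = 2096.7 kg/h.
O2 in S12: m_A = 1550×0.674 + (1−0.241)·(1−0.406)·m_A, so m_A = 1044.7/0.5492 = 1902.4 kg/h.
S9 = (1−0.406)×1902.4 + 2096.7 = 3226.7 kg/h.
Purge S4 = 0.241×3226.7 = 777.63 kg/h.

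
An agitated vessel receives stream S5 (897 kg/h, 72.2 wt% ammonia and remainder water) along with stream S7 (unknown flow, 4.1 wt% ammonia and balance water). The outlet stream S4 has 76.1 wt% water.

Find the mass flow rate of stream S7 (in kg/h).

Let S7 be the unknown flow. Total out = 897 + S7.
water balance: 249.37 + 0.959·S7 = 0.761·(897 + S7)
(0.959 − 0.761)·S7 = 0.761×897 − 249.37 = 433.25
S7 = 433.25 / 0.198 = 2188.1 kg/h

2188 kg/h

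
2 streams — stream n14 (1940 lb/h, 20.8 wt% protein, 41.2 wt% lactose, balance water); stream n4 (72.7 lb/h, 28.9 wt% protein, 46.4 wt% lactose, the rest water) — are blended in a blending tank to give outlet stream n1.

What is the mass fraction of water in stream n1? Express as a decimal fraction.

0.375

Total flow out = 1940 + 72.7 = 2012.7 lb/h.
water in = 1940×0.380 + 72.7×0.247 = 755.16 lb/h.
water mass fraction in n1 = 755.16/2012.7 = 0.375.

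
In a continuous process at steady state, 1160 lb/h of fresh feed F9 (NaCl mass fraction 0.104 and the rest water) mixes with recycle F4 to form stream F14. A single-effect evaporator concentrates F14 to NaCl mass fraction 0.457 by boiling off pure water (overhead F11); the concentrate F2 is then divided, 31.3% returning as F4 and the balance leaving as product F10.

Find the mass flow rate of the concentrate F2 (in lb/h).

Overall NaCl balance (none leaves overhead): NaCl in fresh feed = NaCl in product, i.e. 1160×0.104 = (1−0.313)·F2·0.457.
F2 = 120.64/(0.457×0.687) = 384.25 lb/h.

384.3 lb/h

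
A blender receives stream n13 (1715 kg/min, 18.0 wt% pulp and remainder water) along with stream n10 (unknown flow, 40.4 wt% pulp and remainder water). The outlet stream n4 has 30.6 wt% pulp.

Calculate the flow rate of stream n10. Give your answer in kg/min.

Let n10 be the unknown flow. Total out = 1715 + n10.
pulp balance: 308.7 + 0.404·n10 = 0.306·(1715 + n10)
(0.404 − 0.306)·n10 = 0.306×1715 − 308.7 = 216.09
n10 = 216.09 / 0.098 = 2205 kg/min

2205 kg/min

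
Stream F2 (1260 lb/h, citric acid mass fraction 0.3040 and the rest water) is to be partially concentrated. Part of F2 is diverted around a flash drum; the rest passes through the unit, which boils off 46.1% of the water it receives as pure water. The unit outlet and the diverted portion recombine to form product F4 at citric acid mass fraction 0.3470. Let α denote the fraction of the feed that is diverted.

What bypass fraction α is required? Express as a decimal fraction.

All 1260×0.304 = 383.04 lb/h of citric acid reaches F4, so F4 = 383.04/0.347 = 1103.9 lb/h and vapour = 156.14 lb/h.
The evaporator receives (1−α)·1260 of feed at 0.696 water and removes 0.461 of that water:
0.461×0.696×(1−α)×1260 = 156.14
(1−α) = 156.14/404.28 = 0.3862;  α = 0.6138.

0.614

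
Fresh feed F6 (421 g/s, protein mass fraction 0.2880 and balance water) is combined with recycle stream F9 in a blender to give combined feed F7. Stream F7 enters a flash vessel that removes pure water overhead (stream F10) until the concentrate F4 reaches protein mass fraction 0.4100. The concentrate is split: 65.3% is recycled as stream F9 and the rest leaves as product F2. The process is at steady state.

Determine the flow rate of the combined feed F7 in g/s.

Overall protein balance (none leaves overhead): protein in fresh feed = protein in product, i.e. 421×0.288 = (1−0.653)·F4·0.410.
F4 = 121.25/(0.410×0.347) = 852.24 g/s.
Recycle F9 = 0.653×852.24 = 556.51 g/s.
Combined feed F7 = 421 + 556.51 = 977.51 g/s.

977.5 g/s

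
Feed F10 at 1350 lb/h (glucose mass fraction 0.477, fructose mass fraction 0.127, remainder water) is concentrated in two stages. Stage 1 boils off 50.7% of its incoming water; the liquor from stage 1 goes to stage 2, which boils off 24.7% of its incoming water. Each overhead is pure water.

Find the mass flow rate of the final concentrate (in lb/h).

water in feed = 1350×0.396 = 534.6 lb/h.
After stage 1: water left = (1−0.507)×534.6 = 263.56; stream total = 1079 lb/h.
After stage 2: water left = (1−0.247)×263.56 = 198.46; final concentrate = 1013.9 lb/h.

1014 lb/h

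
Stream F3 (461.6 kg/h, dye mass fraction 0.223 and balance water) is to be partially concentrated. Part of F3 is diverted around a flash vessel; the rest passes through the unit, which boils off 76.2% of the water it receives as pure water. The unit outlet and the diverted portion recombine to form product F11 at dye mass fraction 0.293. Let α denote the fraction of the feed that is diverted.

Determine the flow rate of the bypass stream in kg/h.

All 461.6×0.223 = 102.94 kg/h of dye reaches F11, so F11 = 102.94/0.293 = 351.32 kg/h and vapour = 110.28 kg/h.
The evaporator receives (1−α)·461.6 of feed at 0.777 water and removes 0.762 of that water:
0.762×0.777×(1−α)×461.6 = 110.28
(1−α) = 110.28/273.3 = 0.4035;  α = 0.5965.
Bypass flow = 0.5965×461.6 = 275.34 kg/h.

275.3 kg/h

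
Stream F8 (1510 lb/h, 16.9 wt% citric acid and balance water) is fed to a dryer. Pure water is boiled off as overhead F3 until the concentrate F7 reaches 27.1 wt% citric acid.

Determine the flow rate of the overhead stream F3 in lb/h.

568.3 lb/h

citric acid is conserved: 1510×0.169 = 255.19 lb/h all reports to the concentrate.
Concentrate = 255.19/(target fraction) = 941.66 lb/h.
Overhead = 1510 − 941.66 = 568.34 lb/h.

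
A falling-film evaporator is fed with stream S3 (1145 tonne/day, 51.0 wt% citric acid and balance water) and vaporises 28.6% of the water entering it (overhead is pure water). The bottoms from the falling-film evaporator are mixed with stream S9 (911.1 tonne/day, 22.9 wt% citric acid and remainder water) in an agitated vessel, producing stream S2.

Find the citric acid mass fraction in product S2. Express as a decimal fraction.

Vapour removed = 0.286×0.490×1145 = 160.46 tonne/day; concentrate = 984.54 tonne/day.
citric acid reaching the mixer = 583.95 (from concentrate) + 911.1×0.229 = 792.59 tonne/day.
Product flow = 984.54 + 911.1 = 1895.6 tonne/day; citric acid fraction = 0.418.

0.418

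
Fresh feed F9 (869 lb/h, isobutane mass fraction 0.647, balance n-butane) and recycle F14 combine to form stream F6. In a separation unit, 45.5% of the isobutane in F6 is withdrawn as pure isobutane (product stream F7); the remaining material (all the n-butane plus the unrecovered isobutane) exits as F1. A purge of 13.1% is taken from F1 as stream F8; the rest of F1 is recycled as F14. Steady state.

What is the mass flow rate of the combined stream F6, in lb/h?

n-butane enters only via F9 and leaves only via the purge: 869×0.353 = 0.131×(n-butane in F1), and the separation unit passes all n-butane, so n-butane in F6 = n-butane in F1 = 2341.7 lb/h.
isobutane in F6: m_A = 869×0.647 + (1−0.131)·(1−0.455)·m_A, so m_A = 562.24/0.5264 = 1068.1 lb/h.
F6 = 1068.1 + 2341.7 = 3409.8 lb/h.

3410 lb/h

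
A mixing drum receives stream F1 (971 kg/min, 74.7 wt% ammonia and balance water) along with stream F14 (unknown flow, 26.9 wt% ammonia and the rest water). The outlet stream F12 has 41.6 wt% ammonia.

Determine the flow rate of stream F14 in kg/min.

2186 kg/min

Let F14 be the unknown flow. Total out = 971 + F14.
ammonia balance: 725.34 + 0.269·F14 = 0.416·(971 + F14)
(0.269 − 0.416)·F14 = 0.416×971 − 725.34 = -321.4
F14 = -321.4 / -0.147 = 2186.4 kg/min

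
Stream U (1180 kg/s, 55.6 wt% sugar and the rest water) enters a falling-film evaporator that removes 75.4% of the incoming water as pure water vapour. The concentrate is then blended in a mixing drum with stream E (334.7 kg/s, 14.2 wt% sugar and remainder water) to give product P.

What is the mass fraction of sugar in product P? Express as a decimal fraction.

Vapour removed = 0.754×0.444×1180 = 395.04 kg/s; concentrate = 784.96 kg/s.
sugar reaching the mixer = 656.08 (from concentrate) + 334.7×0.142 = 703.61 kg/s.
Product flow = 784.96 + 334.7 = 1119.7 kg/s; sugar fraction = 0.628.

0.628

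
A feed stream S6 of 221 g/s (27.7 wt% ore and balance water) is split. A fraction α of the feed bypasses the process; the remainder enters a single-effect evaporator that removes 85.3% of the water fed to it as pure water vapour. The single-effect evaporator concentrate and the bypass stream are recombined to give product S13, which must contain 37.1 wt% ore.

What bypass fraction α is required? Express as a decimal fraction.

All 221×0.277 = 61.217 g/s of ore reaches S13, so S13 = 61.217/0.371 = 165.01 g/s and vapour = 55.995 g/s.
The evaporator receives (1−α)·221 of feed at 0.723 water and removes 0.853 of that water:
0.853×0.723×(1−α)×221 = 55.995
(1−α) = 55.995/136.29 = 0.4108;  α = 0.5892.

0.589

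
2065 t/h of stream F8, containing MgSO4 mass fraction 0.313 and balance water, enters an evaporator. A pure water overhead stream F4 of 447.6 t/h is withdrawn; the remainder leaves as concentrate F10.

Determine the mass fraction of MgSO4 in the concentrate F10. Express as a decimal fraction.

0.400

MgSO4 is not removed: 2065×0.313 = 646.35 t/h of MgSO4 enters F10.
Concentrate = 2065 − 447.6 = 1617.4 t/h.
Mass fraction = 646.35/1617.4 = 0.400.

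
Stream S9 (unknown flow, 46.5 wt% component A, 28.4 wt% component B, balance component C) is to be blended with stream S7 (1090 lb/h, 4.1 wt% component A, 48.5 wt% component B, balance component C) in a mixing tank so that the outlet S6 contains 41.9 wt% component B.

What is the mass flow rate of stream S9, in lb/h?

532.9 lb/h

Let S9 be the unknown flow. Total out = 1090 + S9.
component B balance: 528.65 + 0.284·S9 = 0.419·(1090 + S9)
(0.284 − 0.419)·S9 = 0.419×1090 − 528.65 = -71.94
S9 = -71.94 / -0.135 = 532.89 lb/h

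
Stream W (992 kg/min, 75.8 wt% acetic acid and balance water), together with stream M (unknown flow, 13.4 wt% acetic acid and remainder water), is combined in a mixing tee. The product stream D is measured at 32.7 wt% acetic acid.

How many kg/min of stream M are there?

Let M be the unknown flow. Total out = 992 + M.
acetic acid balance: 751.94 + 0.134·M = 0.327·(992 + M)
(0.134 − 0.327)·M = 0.327×992 − 751.94 = -427.55
M = -427.55 / -0.193 = 2215.3 kg/min

2215 kg/min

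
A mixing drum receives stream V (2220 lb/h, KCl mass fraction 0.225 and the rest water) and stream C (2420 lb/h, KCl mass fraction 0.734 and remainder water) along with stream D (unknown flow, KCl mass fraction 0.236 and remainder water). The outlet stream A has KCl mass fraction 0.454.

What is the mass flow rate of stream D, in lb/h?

Let D be the unknown flow. Total out = 4640 + D.
KCl balance: 2275.8 + 0.236·D = 0.454·(4640 + D)
(0.236 − 0.454)·D = 0.454×4640 − 2275.8 = -169.22
D = -169.22 / -0.218 = 776.24 lb/h

776.2 lb/h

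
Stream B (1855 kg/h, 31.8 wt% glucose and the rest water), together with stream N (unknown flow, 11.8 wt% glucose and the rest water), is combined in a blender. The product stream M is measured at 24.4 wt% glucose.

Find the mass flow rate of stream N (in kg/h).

1089 kg/h

Let N be the unknown flow. Total out = 1855 + N.
glucose balance: 589.89 + 0.118·N = 0.244·(1855 + N)
(0.118 − 0.244)·N = 0.244×1855 − 589.89 = -137.27
N = -137.27 / -0.126 = 1089.4 kg/h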